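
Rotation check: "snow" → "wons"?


Word: "snow", Candidate: "wons"
Method: check if candidate is substring of word+word
"snowsnow" contains "wons"? No
Is rotation = No


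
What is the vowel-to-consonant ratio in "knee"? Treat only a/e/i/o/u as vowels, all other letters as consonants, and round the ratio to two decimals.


Word: "knee"
Vowels (a,e,i,o,u): 2
Consonants: 2
Ratio = 2/2
= 1.00


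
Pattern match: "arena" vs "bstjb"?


Pattern of "arena": [0, 1, 2, 3, 0]
Pattern of "bstjb": [0, 1, 2, 3, 0]
Patterns match
Same pattern = Yes


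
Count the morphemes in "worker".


Word: "worker"
Morphemes: work / -er
Each morpheme carries meaning
= 2 morphemes


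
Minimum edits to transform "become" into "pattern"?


Word 1: "become" (length 6)
Word 2: "pattern" (length 7)
One optimal edit sequence (insert/delete/substitute each cost 1):
  1. insert 'p'  (+1)
  2. substitute 'b' -> 'a'  (+1)
  3. substitute 'e' -> 't'  (+1)
  4. substitute 'c' -> 't'  (+1)
  5. substitute 'o' -> 'e'  (+1)
  6. substitute 'm' -> 'r'  (+1)
  7. substitute 'e' -> 'n'  (+1)
Total edit operations: 7
Edit distance = 7


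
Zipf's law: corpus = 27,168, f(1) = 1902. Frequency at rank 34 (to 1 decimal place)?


Zipf's law: f(r) = f(1) / r
f(1) = 1902
f(34) = 1902 / 34
= 55.9 occurrences


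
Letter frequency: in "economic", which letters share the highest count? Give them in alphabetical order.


Word: "economic"
Letter counts:
  'c': 2
  'e': 1
  'i': 1
  'm': 1
  'n': 1
  'o': 2
Maximum count = 2
Most frequent = 'c', 'o' (2 times each)


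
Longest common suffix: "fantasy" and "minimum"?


Word 1: "fantasy"
Word 2: "minimum"
Comparing from end:
  Pos -1: 'y' != 'm' (stop)
LCS = "" (length 0)


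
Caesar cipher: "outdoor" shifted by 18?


Word: "outdoor"
Shift: 18
Each letter → (letter + shift) mod 26:
  'o' (14) + 18 = 6 → 'g'
  'u' (20) + 18 = 12 → 'm'
  't' (19) + 18 = 11 → 'l'
  'd' (3) + 18 = 21 → 'v'
  'o' (14) + 18 = 6 → 'g'
  'o' (14) + 18 = 6 → 'g'
  'r' (17) + 18 = 9 → 'j'
Result = "gmlvggj"


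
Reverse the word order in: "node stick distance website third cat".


Original: "node stick distance website third cat"
Words (1..n): node | stick | distance | website | third | cat
Reversed (n..1): cat | third | website | distance | stick | node
Result = "cat third website distance stick node"


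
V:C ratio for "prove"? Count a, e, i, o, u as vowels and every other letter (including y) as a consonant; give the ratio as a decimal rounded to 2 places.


Word: "prove"
Vowels (a,e,i,o,u): 2
Consonants: 3
Ratio = 2/3
= 0.67


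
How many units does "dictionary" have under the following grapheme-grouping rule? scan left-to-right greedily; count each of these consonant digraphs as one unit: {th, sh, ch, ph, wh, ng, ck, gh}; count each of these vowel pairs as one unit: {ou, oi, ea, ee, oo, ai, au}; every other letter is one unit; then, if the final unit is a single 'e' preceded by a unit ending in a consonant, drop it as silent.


Word: "dictionary" (10 letters)
Left-to-right scan:
  1. 'd' (letter)
  2. 'i' (letter)
  3. 'c' (letter)
  4. 't' (letter)
  5. 'i' (letter)
  6. 'o' (letter)
  7. 'n' (letter)
  8. 'a' (letter)
  9. 'r' (letter)
  10. 'y' (letter)
Units from scan: 10
Sound units = 10 units


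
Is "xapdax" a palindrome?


Word: "xapdax"
Reversed: "xadpax"
Forward == Backward? xapdax != xadpax
Palindrome = No


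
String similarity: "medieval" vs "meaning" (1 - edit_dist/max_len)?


Word 1: "medieval" (length 8)
Word 2: "meaning" (length 7)
One optimal edit sequence:
  1. keep 'm'
  2. keep 'e'
  3. delete 'd'  (+1)
  4. substitute 'i' -> 'a'  (+1)
  5. substitute 'e' -> 'n'  (+1)
  6. substitute 'v' -> 'i'  (+1)
  7. substitute 'a' -> 'n'  (+1)
  8. substitute 'l' -> 'g'  (+1)
Edit distance = 6
Max length = max(8, 7) = 8
Similarity = 1 - 6/8
= 0.2500


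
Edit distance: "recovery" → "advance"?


Word 1: "recovery" (length 8)
Word 2: "advance" (length 7)
One optimal edit sequence (insert/delete/substitute each cost 1):
  1. delete 'r'  (+1)
  2. substitute 'e' -> 'a'  (+1)
  3. substitute 'c' -> 'd'  (+1)
  4. substitute 'o' -> 'v'  (+1)
  5. substitute 'v' -> 'a'  (+1)
  6. substitute 'e' -> 'n'  (+1)
  7. substitute 'r' -> 'c'  (+1)
  8. substitute 'y' -> 'e'  (+1)
Total edit operations: 8
Edit distance = 8


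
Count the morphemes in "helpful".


Word: "helpful"
Morphemes: help / -ful
Each morpheme carries meaning
= 2 morphemes


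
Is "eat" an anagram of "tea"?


Word 1: "tea" → sorted: aet
Word 2: "eat" → sorted: aet
Same letters? aet == aet
Anagram = Yes


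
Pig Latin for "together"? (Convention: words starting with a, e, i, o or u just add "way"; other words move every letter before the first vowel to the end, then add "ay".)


Word: "together"
Starts with consonant(s) → move to end, add 'ay'
Consonant cluster: "t"
Pig Latin = "ogethertay"


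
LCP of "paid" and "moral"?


Word 1: "paid"
Word 2: "moral"
Comparing from start:
  Pos 0: 'p' != 'm' (stop)
LCP = "" (length 0)


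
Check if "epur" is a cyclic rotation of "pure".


Word: "pure", Candidate: "epur"
Method: check if candidate is substring of word+word
"purepure" contains "epur"? Yes
Is rotation = Yes


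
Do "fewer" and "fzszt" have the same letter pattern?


Pattern of "fewer": [0, 1, 2, 1, 3]
Pattern of "fzszt": [0, 1, 2, 1, 3]
Patterns match
Same pattern = Yes


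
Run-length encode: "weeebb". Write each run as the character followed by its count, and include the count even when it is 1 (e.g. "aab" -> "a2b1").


String: "weeebb"
Scanning for consecutive runs:
  'w' x 1
  'e' x 3
  'b' x 2
RLE = "w1e3b2"


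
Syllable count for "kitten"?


Word: "kitten"
Syllable breakdown: kit · ten
Counting: 2 parts
= 2 syllables


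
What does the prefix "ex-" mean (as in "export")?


Prefix: ex-
Example: export = ex- + port
Meaning = out / former


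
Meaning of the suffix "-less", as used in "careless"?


Suffix: -less
Example: careless = care + -less
Meaning = without


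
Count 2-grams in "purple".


Word: "purple" (length 6)
Number of 2-grams = length - 2 + 1 = 6 - 2 + 1
= 5


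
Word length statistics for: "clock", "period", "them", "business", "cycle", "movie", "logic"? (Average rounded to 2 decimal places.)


Lengths: "clock"=5, "period"=6, "them"=4, "business"=8, "cycle"=5, "movie"=5, "logic"=5
Sum = 38, Count = 7
Average = 38/7 = 5.43
= avg=5.43, min=4, max=8


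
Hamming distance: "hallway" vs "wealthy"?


Comparing character by character (same length = 7):
  Pos 0: 'h' vs 'w' !=
  Pos 1: 'a' vs 'e' !=
  Pos 2: 'l' vs 'a' !=
  Pos 3: 'l' vs 'l' =
  Pos 4: 'w' vs 't' !=
  Pos 5: 'a' vs 'h' !=
  Pos 6: 'y' vs 'y' =
Hamming distance = 5


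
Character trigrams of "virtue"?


Word: "virtue" (length 6)
Number of trigrams = 6 - 3 + 1 = 4
  Position 0: "vir"
  Position 1: "irt"
  Position 2: "rtu"
  Position 3: "tue"
Trigrams = "vir", "irt", "rtu", "tue"


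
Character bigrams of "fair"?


Word: "fair" (length 4)
Number of bigrams = 4 - 2 + 1 = 3
  Position 0: "fa"
  Position 1: "ai"
  Position 2: "ir"
Bigrams = "fa", "ai", "ir"


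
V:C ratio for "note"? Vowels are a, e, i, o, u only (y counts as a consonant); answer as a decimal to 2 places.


Word: "note"
Vowels (a,e,i,o,u): 2
Consonants: 2
Ratio = 2/2
= 1.00


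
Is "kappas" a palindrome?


Word: "kappas"
Reversed: "sappak"
Forward == Backward? kappas != sappak
Palindrome = No


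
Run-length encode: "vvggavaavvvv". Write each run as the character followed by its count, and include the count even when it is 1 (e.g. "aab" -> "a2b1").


String: "vvggavaavvvv"
Scanning for consecutive runs:
  'v' x 2
  'g' x 2
  'a' x 1
  'v' x 1
  'a' x 2
  'v' x 4
RLE = "v2g2a1v1a2v4"


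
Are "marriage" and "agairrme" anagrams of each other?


Word 1: "marriage" → sorted: aaegimrr
Word 2: "agairrme" → sorted: aaegimrr
Same letters? aaegimrr == aaegimrr
Anagram = Yes


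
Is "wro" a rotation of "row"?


Word: "row", Candidate: "wro"
Method: check if candidate is substring of word+word
"rowrow" contains "wro"? Yes
Is rotation = Yes


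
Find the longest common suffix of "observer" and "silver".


Word 1: "observer"
Word 2: "silver"
Comparing from end:
  Pos -1: 'r' == 'r'
  Pos -2: 'e' == 'e'
  Pos -3: 'v' == 'v'
  Pos -4: 'r' != 'l' (stop)
LCS = "ver" (length 3)


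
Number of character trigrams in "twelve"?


Word: "twelve" (length 6)
Number of 3-grams = length - 3 + 1 = 6 - 3 + 1
= 4


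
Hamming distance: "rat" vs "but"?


Comparing character by character (same length = 3):
  Pos 0: 'r' vs 'b' !=
  Pos 1: 'a' vs 'u' !=
  Pos 2: 't' vs 't' =
Hamming distance = 2


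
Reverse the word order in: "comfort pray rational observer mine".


Original: "comfort pray rational observer mine"
Words (1..n): comfort | pray | rational | observer | mine
Reversed (n..1): mine | observer | rational | pray | comfort
Result = "mine observer rational pray comfort"


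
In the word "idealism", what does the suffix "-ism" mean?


Suffix: -ism
Example: idealism (ideal + -ism)
Meaning = belief / practice


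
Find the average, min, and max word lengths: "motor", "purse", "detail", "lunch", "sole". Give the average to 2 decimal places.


Lengths: "motor"=5, "purse"=5, "detail"=6, "lunch"=5, "sole"=4
Sum = 25, Count = 5
Average = 25/5 = 5.00
= avg=5.00, min=4, max=6


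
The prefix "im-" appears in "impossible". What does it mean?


Prefix: im-
Example: impossible (im- + possible)
Meaning = not / into


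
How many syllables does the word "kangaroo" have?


Word: "kangaroo"
Syllable breakdown: kan | ga | roo
Counting: 3 parts
= 3 syllables


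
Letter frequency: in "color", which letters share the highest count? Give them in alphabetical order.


Word: "color"
Letter counts:
  'c': 1
  'l': 1
  'o': 2
  'r': 1
Maximum count = 2
Most frequent = 'o' (2 times each)


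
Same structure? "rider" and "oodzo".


Pattern of "rider": [0, 1, 2, 3, 0]
Pattern of "oodzo": [0, 0, 1, 2, 0]
Patterns do not match
Same pattern = No


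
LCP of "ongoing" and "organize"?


Word 1: "ongoing"
Word 2: "organize"
Comparing from start:
  Pos 0: 'o' == 'o'
  Pos 1: 'n' != 'r' (stop)
LCP = "o" (length 1)


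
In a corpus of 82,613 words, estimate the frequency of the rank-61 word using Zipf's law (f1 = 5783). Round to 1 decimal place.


Zipf's law: f(r) = f(1) / r
f(1) = 5783
f(61) = 5783 / 61
= 94.8 occurrences


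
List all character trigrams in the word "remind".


Word: "remind" (length 6)
Number of trigrams = 6 - 3 + 1 = 4
  Position 0: "rem"
  Position 1: "emi"
  Position 2: "min"
  Position 3: "ind"
Trigrams = "rem", "emi", "min", "ind"


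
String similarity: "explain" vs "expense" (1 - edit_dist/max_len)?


Word 1: "explain" (length 7)
Word 2: "expense" (length 7)
One optimal edit sequence:
  1. keep 'e'
  2. keep 'x'
  3. keep 'p'
  4. substitute 'l' -> 'e'  (+1)
  5. substitute 'a' -> 'n'  (+1)
  6. substitute 'i' -> 's'  (+1)
  7. substitute 'n' -> 'e'  (+1)
Edit distance = 4
Max length = max(7, 7) = 7
Similarity = 1 - 4/7
= 0.4286


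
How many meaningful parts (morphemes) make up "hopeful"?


Word: "hopeful"
Morphemes: hope / -ful
Each morpheme carries meaning
= 2 morphemes


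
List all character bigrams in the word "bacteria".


Word: "bacteria" (length 8)
Number of bigrams = 8 - 2 + 1 = 7
  Position 0: "ba"
  Position 1: "ac"
  Position 2: "ct"
  Position 3: "te"
  Position 4: "er"
  Position 5: "ri"
  Position 6: "ia"
Bigrams = "ba", "ac", "ct", "te", "er", "ri", "ia"


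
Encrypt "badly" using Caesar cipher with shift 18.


Word: "badly"
Shift: 18
Each letter → (letter + shift) mod 26:
  'b' (1) + 18 = 19 → 't'
  'a' (0) + 18 = 18 → 's'
  'd' (3) + 18 = 21 → 'v'
  'l' (11) + 18 = 3 → 'd'
  'y' (24) + 18 = 16 → 'q'
Result = "tsvdq"


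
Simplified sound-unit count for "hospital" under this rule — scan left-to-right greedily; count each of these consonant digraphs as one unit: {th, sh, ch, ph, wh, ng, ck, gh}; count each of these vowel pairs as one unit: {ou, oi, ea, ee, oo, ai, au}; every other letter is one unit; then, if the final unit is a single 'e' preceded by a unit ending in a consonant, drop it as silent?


Word: "hospital" (8 letters)
Left-to-right scan:
  [1] 'h' (letter)
  [2] 'o' (letter)
  [3] 's' (letter)
  [4] 'p' (letter)
  [5] 'i' (letter)
  [6] 't' (letter)
  [7] 'a' (letter)
  [8] 'l' (letter)
Units from scan: 8
Sound units = 8 units


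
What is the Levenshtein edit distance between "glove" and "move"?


Word 1: "glove" (length 5)
Word 2: "move" (length 4)
One optimal edit sequence (insert/delete/substitute each cost 1):
  1. delete 'g'  (+1)
  2. substitute 'l' -> 'm'  (+1)
  3. keep 'o'
  4. keep 'v'
  5. keep 'e'
Total edit operations: 2
Edit distance = 2


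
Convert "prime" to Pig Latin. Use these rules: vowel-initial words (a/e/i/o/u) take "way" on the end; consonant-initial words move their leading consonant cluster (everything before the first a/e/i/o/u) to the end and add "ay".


Word: "prime"
Starts with consonant(s) → move to end, add 'ay'
Consonant cluster: "pr"
Pig Latin = "imepray"


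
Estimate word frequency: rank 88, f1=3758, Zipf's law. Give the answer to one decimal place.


Zipf's law: f(r) = f(1) / r
f(1) = 3758
f(88) = 3758 / 88
= 42.7 occurrences


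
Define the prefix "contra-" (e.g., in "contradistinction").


Prefix: contra-
Example: contradistinction = contra- + distinction
Meaning = against


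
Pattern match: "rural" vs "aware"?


Pattern of "rural": [0, 1, 0, 2, 3]
Pattern of "aware": [0, 1, 0, 2, 3]
Patterns match
Same pattern = Yes


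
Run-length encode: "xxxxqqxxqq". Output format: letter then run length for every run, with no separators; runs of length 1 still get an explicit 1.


String: "xxxxqqxxqq"
Scanning for consecutive runs:
  'x' x 4
  'q' x 2
  'x' x 2
  'q' x 2
RLE = "x4q2x2q2"


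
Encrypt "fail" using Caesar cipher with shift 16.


Word: "fail"
Shift: 16
Each letter → (letter + shift) mod 26:
  'f' (5) + 16 = 21 → 'v'
  'a' (0) + 16 = 16 → 'q'
  'i' (8) + 16 = 24 → 'y'
  'l' (11) + 16 = 1 → 'b'
Result = "vqyb"


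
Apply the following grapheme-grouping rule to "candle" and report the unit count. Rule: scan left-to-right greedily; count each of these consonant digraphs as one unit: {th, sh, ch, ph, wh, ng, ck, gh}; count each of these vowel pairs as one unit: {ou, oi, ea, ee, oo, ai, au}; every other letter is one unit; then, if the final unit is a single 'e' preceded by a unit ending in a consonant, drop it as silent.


Word: "candle" (6 letters)
Left-to-right scan:
  1. 'c' (letter)
  2. 'a' (letter)
  3. 'n' (letter)
  4. 'd' (letter)
  5. 'l' (letter)
  6. 'e' (letter)
Units from scan: 6
Final unit is 'e' after a consonant -> drop as silent (-1)
Sound units = 5 units


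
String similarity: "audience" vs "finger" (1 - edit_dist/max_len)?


Word 1: "audience" (length 8)
Word 2: "finger" (length 6)
One optimal edit sequence:
  1. delete 'a'  (+1)
  2. delete 'u'  (+1)
  3. substitute 'd' -> 'f'  (+1)
  4. keep 'i'
  5. delete 'e'  (+1)
  6. keep 'n'
  7. substitute 'c' -> 'g'  (+1)
  8. keep 'e'
  9. insert 'r'  (+1)
Edit distance = 6
Max length = max(8, 6) = 8
Similarity = 1 - 6/8
= 0.2500


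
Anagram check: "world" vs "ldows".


Word 1: "world" → sorted: dlorw
Word 2: "ldows" → sorted: dlosw
Same letters? dlorw != dlosw
Anagram = No


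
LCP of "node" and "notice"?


Word 1: "node"
Word 2: "notice"
Comparing from start:
  Pos 0: 'n' == 'n'
  Pos 1: 'o' == 'o'
  Pos 2: 'd' != 't' (stop)
LCP = "no" (length 2)


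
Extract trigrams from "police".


Word: "police" (length 6)
Number of trigrams = 6 - 3 + 1 = 4
  Position 0: "pol"
  Position 1: "oli"
  Position 2: "lic"
  Position 3: "ice"
Trigrams = "pol", "oli", "lic", "ice"


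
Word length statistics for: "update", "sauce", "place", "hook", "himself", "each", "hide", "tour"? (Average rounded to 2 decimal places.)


Lengths: "update"=6, "sauce"=5, "place"=5, "hook"=4, "himself"=7, "each"=4, "hide"=4, "tour"=4
Sum = 39, Count = 8
Average = 39/8 = 4.88
= avg=4.88, min=4, max=7


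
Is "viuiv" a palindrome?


Word: "viuiv"
Reversed: "viuiv"
Forward == Backward? viuiv == viuiv
Palindrome = Yes


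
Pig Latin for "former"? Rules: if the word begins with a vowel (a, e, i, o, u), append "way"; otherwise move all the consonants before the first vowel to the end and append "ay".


Word: "former"
Starts with consonant(s) → move to end, add 'ay'
Consonant cluster: "f"
Pig Latin = "ormerfay"


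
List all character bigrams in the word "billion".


Word: "billion" (length 7)
Number of bigrams = 7 - 2 + 1 = 6
  Position 0: "bi"
  Position 1: "il"
  Position 2: "ll"
  Position 3: "li"
  Position 4: "io"
  Position 5: "on"
Bigrams = "bi", "il", "ll", "li", "io", "on"


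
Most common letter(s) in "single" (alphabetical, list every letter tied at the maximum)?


Word: "single"
Letter counts:
  'e': 1
  'g': 1
  'i': 1
  'l': 1
  'n': 1
  's': 1
Maximum count = 1
Most frequent = 'e', 'g', 'i', 'l', 'n', 's' (1 time each)


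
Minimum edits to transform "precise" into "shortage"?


Word 1: "precise" (length 7)
Word 2: "shortage" (length 8)
One optimal edit sequence (insert/delete/substitute each cost 1):
  1. insert 's'  (+1)
  2. substitute 'p' -> 'h'  (+1)
  3. substitute 'r' -> 'o'  (+1)
  4. substitute 'e' -> 'r'  (+1)
  5. substitute 'c' -> 't'  (+1)
  6. substitute 'i' -> 'a'  (+1)
  7. substitute 's' -> 'g'  (+1)
  8. keep 'e'
Total edit operations: 7
Edit distance = 7


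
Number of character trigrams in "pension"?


Word: "pension" (length 7)
Number of 3-grams = length - 3 + 1 = 7 - 3 + 1
= 5


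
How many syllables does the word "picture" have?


Word: "picture"
Syllable breakdown: pic-ture
Counting: 2 parts
= 2 syllables


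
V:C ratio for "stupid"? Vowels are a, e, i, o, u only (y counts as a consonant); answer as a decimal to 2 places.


Word: "stupid"
Vowels (a,e,i,o,u): 2
Consonants: 4
Ratio = 2/4
= 0.50


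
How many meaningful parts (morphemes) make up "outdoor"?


Word: "outdoor"
Morphemes: out- + door
Each morpheme carries meaning
= 2 morphemes


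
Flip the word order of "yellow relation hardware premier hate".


Original: "yellow relation hardware premier hate"
Words (1..n): yellow | relation | hardware | premier | hate
Reversed (n..1): hate | premier | hardware | relation | yellow
Result = "hate premier hardware relation yellow"


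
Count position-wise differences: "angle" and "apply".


Comparing character by character (same length = 5):
  Pos 0: 'a' vs 'a' =
  Pos 1: 'n' vs 'p' !=
  Pos 2: 'g' vs 'p' !=
  Pos 3: 'l' vs 'l' =
  Pos 4: 'e' vs 'y' !=
Hamming distance = 3


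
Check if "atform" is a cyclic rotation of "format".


Word: "format", Candidate: "atform"
Method: check if candidate is substring of word+word
"formatformat" contains "atform"? Yes
Is rotation = Yes


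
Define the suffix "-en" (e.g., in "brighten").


Suffix: -en
Example: brighten (bright + -en)
Meaning = to make / become


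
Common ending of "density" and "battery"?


Word 1: "density"
Word 2: "battery"
Comparing from end:
  Pos -1: 'y' == 'y'
  Pos -2: 't' != 'r' (stop)
LCS = "y" (length 1)


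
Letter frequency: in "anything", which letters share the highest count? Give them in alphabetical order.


Word: "anything"
Letter counts:
  'a': 1
  'g': 1
  'h': 1
  'i': 1
  'n': 2
  't': 1
  'y': 1
Maximum count = 2
Most frequent = 'n' (2 times each)


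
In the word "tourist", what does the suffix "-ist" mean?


Suffix: -ist
Example: tourist (tour + -ist)
Meaning = one who practices


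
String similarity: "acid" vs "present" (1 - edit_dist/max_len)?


Word 1: "acid" (length 4)
Word 2: "present" (length 7)
One optimal edit sequence:
  1. insert 'p'  (+1)
  2. insert 'r'  (+1)
  3. insert 'e'  (+1)
  4. substitute 'a' -> 's'  (+1)
  5. substitute 'c' -> 'e'  (+1)
  6. substitute 'i' -> 'n'  (+1)
  7. substitute 'd' -> 't'  (+1)
Edit distance = 7
Max length = max(4, 7) = 7
Similarity = 1 - 7/7
= 0.0000


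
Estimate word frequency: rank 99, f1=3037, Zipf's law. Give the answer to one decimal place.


Zipf's law: f(r) = f(1) / r
f(1) = 3037
f(99) = 3037 / 99
= 30.7 occurrences


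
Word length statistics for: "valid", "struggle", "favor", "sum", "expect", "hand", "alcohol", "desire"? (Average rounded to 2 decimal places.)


Lengths: "valid"=5, "struggle"=8, "favor"=5, "sum"=3, "expect"=6, "hand"=4, "alcohol"=7, "desire"=6
Sum = 44, Count = 8
Average = 44/8 = 5.50
= avg=5.50, min=3, max=8


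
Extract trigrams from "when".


Word: "when" (length 4)
Number of trigrams = 4 - 3 + 1 = 2
  Position 0: "whe"
  Position 1: "hen"
Trigrams = "whe", "hen"


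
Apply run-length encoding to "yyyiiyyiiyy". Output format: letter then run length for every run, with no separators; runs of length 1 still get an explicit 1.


String: "yyyiiyyiiyy"
Scanning for consecutive runs:
  'y' x 3
  'i' x 2
  'y' x 2
  'i' x 2
  'y' x 2
RLE = "y3i2y2i2y2"


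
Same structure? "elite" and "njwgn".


Pattern of "elite": [0, 1, 2, 3, 0]
Pattern of "njwgn": [0, 1, 2, 3, 0]
Patterns match
Same pattern = Yes


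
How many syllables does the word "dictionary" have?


Word: "dictionary"
Syllable breakdown: dic · tion · ar · y
Counting: 4 parts
= 4 syllables


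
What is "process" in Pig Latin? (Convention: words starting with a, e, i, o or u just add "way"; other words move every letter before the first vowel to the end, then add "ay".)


Word: "process"
Starts with consonant(s) → move to end, add 'ay'
Consonant cluster: "pr"
Pig Latin = "ocesspray"


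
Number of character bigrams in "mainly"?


Word: "mainly" (length 6)
Number of 2-grams = length - 2 + 1 = 6 - 2 + 1
= 5


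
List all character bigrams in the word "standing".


Word: "standing" (length 8)
Number of bigrams = 8 - 2 + 1 = 7
  Position 0: "st"
  Position 1: "ta"
  Position 2: "an"
  Position 3: "nd"
  Position 4: "di"
  Position 5: "in"
  Position 6: "ng"
Bigrams = "st", "ta", "an", "nd", "di", "in", "ng"


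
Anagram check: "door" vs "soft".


Word 1: "door" → sorted: door
Word 2: "soft" → sorted: fost
Same letters? door != fost
Anagram = No


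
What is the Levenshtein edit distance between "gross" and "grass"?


Word 1: "gross" (length 5)
Word 2: "grass" (length 5)
One optimal edit sequence (insert/delete/substitute each cost 1):
  1. keep 'g'
  2. keep 'r'
  3. substitute 'o' -> 'a'  (+1)
  4. keep 's'
  5. keep 's'
Total edit operations: 1
Edit distance = 1


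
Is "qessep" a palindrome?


Word: "qessep"
Reversed: "pesseq"
Forward == Backward? qessep != pesseq
Palindrome = No


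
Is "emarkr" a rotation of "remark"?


Word: "remark", Candidate: "emarkr"
Method: check if candidate is substring of word+word
"remarkremark" contains "emarkr"? Yes
Is rotation = Yes


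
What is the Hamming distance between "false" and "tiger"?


Comparing character by character (same length = 5):
  Pos 0: 'f' vs 't' !=
  Pos 1: 'a' vs 'i' !=
  Pos 2: 'l' vs 'g' !=
  Pos 3: 's' vs 'e' !=
  Pos 4: 'e' vs 'r' !=
Hamming distance = 5


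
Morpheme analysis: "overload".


Word: "overload"
Morphemes: over- | load
Each morpheme carries meaning
= 2 morphemes


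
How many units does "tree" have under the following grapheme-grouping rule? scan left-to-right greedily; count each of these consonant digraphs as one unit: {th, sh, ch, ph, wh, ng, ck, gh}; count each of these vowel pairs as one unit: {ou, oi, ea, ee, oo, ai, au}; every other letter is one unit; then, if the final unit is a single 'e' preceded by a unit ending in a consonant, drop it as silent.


Word: "tree" (4 letters)
Left-to-right scan:
  [1] 't' (letter)
  [2] 'r' (letter)
  [3] 'ee' (vowel-pair)
Units from scan: 3
Sound units = 3 units


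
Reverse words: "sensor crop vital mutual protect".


Original: "sensor crop vital mutual protect"
Words (1..n): sensor | crop | vital | mutual | protect
Reversed (n..1): protect | mutual | vital | crop | sensor
Result = "protect mutual vital crop sensor"


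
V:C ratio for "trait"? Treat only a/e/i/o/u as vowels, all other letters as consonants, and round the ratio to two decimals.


Word: "trait"
Vowels (a,e,i,o,u): 2
Consonants: 3
Ratio = 2/3
= 0.67


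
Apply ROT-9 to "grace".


Word: "grace"
Shift: 9
Each letter → (letter + shift) mod 26:
  'g' (6) + 9 = 15 → 'p'
  'r' (17) + 9 = 0 → 'a'
  'a' (0) + 9 = 9 → 'j'
  'c' (2) + 9 = 11 → 'l'
  'e' (4) + 9 = 13 → 'n'
Result = "pajln"


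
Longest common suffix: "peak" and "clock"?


Word 1: "peak"
Word 2: "clock"
Comparing from end:
  Pos -1: 'k' == 'k'
  Pos -2: 'a' != 'c' (stop)
LCS = "k" (length 1)


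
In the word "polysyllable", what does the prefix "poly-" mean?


Prefix: poly-
As in: polysyllable -> poly- + syllable
Meaning = many


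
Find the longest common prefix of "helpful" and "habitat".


Word 1: "helpful"
Word 2: "habitat"
Comparing from start:
  Pos 0: 'h' == 'h'
  Pos 1: 'e' != 'a' (stop)
LCP = "h" (length 1)


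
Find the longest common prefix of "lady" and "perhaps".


Word 1: "lady"
Word 2: "perhaps"
Comparing from start:
  Pos 0: 'l' != 'p' (stop)
LCP = "" (length 0)


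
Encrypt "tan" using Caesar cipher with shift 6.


Word: "tan"
Shift: 6
Each letter → (letter + shift) mod 26:
  't' (19) + 6 = 25 → 'z'
  'a' (0) + 6 = 6 → 'g'
  'n' (13) + 6 = 19 → 't'
Result = "zgt"


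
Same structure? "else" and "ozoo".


Pattern of "else": [0, 1, 2, 0]
Pattern of "ozoo": [0, 1, 0, 0]
Patterns do not match
Same pattern = No


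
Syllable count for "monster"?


Word: "monster"
Syllable breakdown: mon · ster
Counting: 2 parts
= 2 syllables


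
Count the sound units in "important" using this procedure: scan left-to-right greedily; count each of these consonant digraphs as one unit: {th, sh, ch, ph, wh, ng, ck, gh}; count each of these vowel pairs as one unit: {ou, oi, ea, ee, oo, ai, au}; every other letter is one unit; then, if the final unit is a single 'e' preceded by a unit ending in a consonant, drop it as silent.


Word: "important" (9 letters)
Left-to-right scan:
  [1] 'i' (letter)
  [2] 'm' (letter)
  [3] 'p' (letter)
  [4] 'o' (letter)
  [5] 'r' (letter)
  [6] 't' (letter)
  [7] 'a' (letter)
  [8] 'n' (letter)
  [9] 't' (letter)
Units from scan: 9
Sound units = 9 units


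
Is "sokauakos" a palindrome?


Word: "sokauakos"
Reversed: "sokauakos"
Forward == Backward? sokauakos == sokauakos
Palindrome = Yes


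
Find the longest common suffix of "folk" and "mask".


Word 1: "folk"
Word 2: "mask"
Comparing from end:
  Pos -1: 'k' == 'k'
  Pos -2: 'l' != 's' (stop)
LCS = "k" (length 1)


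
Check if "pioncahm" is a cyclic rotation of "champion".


Word: "champion", Candidate: "pioncahm"
Method: check if candidate is substring of word+word
"championchampion" contains "pioncahm"? No
Is rotation = No


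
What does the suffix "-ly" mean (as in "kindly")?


Suffix: -ly
Example: kindly (kind + -ly)
Meaning = in a manner


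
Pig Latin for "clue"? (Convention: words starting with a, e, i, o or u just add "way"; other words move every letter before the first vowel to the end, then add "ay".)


Word: "clue"
Starts with consonant(s) → move to end, add 'ay'
Consonant cluster: "cl"
Pig Latin = "ueclay"


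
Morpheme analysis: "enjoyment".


Word: "enjoyment"
Morphemes: en- | joy | -ment
Each morpheme carries meaning
= 3 morphemes


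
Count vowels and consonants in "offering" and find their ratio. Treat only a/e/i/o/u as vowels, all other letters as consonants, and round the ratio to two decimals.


Word: "offering"
Vowels (a,e,i,o,u): 3
Consonants: 5
Ratio = 3/5
= 0.60


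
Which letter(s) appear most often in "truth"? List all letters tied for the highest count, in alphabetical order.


Word: "truth"
Letter counts:
  'h': 1
  'r': 1
  't': 2
  'u': 1
Maximum count = 2
Most frequent = 't' (2 times each)


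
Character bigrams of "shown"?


Word: "shown" (length 5)
Number of bigrams = 5 - 2 + 1 = 4
  Position 0: "sh"
  Position 1: "ho"
  Position 2: "ow"
  Position 3: "wn"
Bigrams = "sh", "ho", "ow", "wn"


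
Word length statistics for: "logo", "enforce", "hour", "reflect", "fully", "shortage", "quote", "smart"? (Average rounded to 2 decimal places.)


Lengths: "logo"=4, "enforce"=7, "hour"=4, "reflect"=7, "fully"=5, "shortage"=8, "quote"=5, "smart"=5
Sum = 45, Count = 8
Average = 45/8 = 5.63
= avg=5.63, min=4, max=8


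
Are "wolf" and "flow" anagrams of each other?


Word 1: "wolf" → sorted: flow
Word 2: "flow" → sorted: flow
Same letters? flow == flow
Anagram = Yes


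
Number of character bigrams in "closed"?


Word: "closed" (length 6)
Number of 2-grams = length - 2 + 1 = 6 - 2 + 1
= 5


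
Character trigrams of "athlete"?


Word: "athlete" (length 7)
Number of trigrams = 7 - 3 + 1 = 5
  Position 0: "ath"
  Position 1: "thl"
  Position 2: "hle"
  Position 3: "let"
  Position 4: "ete"
Trigrams = "ath", "thl", "hle", "let", "ete"


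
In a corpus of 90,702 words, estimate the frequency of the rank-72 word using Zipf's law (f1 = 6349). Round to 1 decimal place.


Zipf's law: f(r) = f(1) / r
f(1) = 6349
f(72) = 6349 / 72
= 88.2 occurrences


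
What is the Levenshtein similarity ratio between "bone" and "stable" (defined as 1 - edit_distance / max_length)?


Word 1: "bone" (length 4)
Word 2: "stable" (length 6)
One optimal edit sequence:
  1. insert 's'  (+1)
  2. insert 't'  (+1)
  3. substitute 'b' -> 'a'  (+1)
  4. substitute 'o' -> 'b'  (+1)
  5. substitute 'n' -> 'l'  (+1)
  6. keep 'e'
Edit distance = 5
Max length = max(4, 6) = 6
Similarity = 1 - 5/6
= 0.1667


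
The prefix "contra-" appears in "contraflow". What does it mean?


Prefix: contra-
Example: contraflow (contra- + flow)
Meaning = against


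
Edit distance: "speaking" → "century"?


Word 1: "speaking" (length 8)
Word 2: "century" (length 7)
One optimal edit sequence (insert/delete/substitute each cost 1):
  1. delete 's'  (+1)
  2. substitute 'p' -> 'c'  (+1)
  3. keep 'e'
  4. substitute 'a' -> 'n'  (+1)
  5. substitute 'k' -> 't'  (+1)
  6. substitute 'i' -> 'u'  (+1)
  7. substitute 'n' -> 'r'  (+1)
  8. substitute 'g' -> 'y'  (+1)
Total edit operations: 7
Edit distance = 7


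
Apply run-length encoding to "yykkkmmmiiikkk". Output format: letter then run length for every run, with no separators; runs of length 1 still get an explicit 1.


String: "yykkkmmmiiikkk"
Scanning for consecutive runs:
  'y' x 2
  'k' x 3
  'm' x 3
  'i' x 3
  'k' x 3
RLE = "y2k3m3i3k3"


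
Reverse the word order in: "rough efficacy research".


Original: "rough efficacy research"
Words (1..n): rough | efficacy | research
Reversed (n..1): research | efficacy | rough
Result = "research efficacy rough"


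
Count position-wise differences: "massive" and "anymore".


Comparing character by character (same length = 7):
  Pos 0: 'm' vs 'a' !=
  Pos 1: 'a' vs 'n' !=
  Pos 2: 's' vs 'y' !=
  Pos 3: 's' vs 'm' !=
  Pos 4: 'i' vs 'o' !=
  Pos 5: 'v' vs 'r' !=
  Pos 6: 'e' vs 'e' =
Hamming distance = 6


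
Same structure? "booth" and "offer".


Pattern of "booth": [0, 1, 1, 2, 3]
Pattern of "offer": [0, 1, 1, 2, 3]
Patterns match
Same pattern = Yes


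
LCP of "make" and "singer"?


Word 1: "make"
Word 2: "singer"
Comparing from start:
  Pos 0: 'm' != 's' (stop)
LCP = "" (length 0)


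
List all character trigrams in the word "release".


Word: "release" (length 7)
Number of trigrams = 7 - 3 + 1 = 5
  Position 0: "rel"
  Position 1: "ele"
  Position 2: "lea"
  Position 3: "eas"
  Position 4: "ase"
Trigrams = "rel", "ele", "lea", "eas", "ase"


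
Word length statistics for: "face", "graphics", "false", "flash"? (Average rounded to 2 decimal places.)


Lengths: "face"=4, "graphics"=8, "false"=5, "flash"=5
Sum = 22, Count = 4
Average = 22/4 = 5.50
= avg=5.50, min=4, max=8


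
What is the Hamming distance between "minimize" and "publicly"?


Comparing character by character (same length = 8):
  Pos 0: 'm' vs 'p' !=
  Pos 1: 'i' vs 'u' !=
  Pos 2: 'n' vs 'b' !=
  Pos 3: 'i' vs 'l' !=
  Pos 4: 'm' vs 'i' !=
  Pos 5: 'i' vs 'c' !=
  Pos 6: 'z' vs 'l' !=
  Pos 7: 'e' vs 'y' !=
Hamming distance = 8


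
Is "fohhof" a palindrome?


Word: "fohhof"
Reversed: "fohhof"
Forward == Backward? fohhof == fohhof
Palindrome = Yes


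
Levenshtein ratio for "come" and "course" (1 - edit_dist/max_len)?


Word 1: "come" (length 4)
Word 2: "course" (length 6)
One optimal edit sequence:
  1. keep 'c'
  2. keep 'o'
  3. insert 'u'  (+1)
  4. insert 'r'  (+1)
  5. substitute 'm' -> 's'  (+1)
  6. keep 'e'
Edit distance = 3
Max length = max(4, 6) = 6
Similarity = 1 - 3/6
= 0.5000


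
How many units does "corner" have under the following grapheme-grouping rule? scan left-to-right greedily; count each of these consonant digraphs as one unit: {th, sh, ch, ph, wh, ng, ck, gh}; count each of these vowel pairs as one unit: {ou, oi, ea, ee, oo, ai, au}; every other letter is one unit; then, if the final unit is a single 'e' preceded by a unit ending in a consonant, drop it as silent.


Word: "corner" (6 letters)
Left-to-right scan:
  [1] 'c' (letter)
  [2] 'o' (letter)
  [3] 'r' (letter)
  [4] 'n' (letter)
  [5] 'e' (letter)
  [6] 'r' (letter)
Units from scan: 6
Sound units = 6 units


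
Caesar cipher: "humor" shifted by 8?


Word: "humor"
Shift: 8
Each letter → (letter + shift) mod 26:
  'h' (7) + 8 = 15 → 'p'
  'u' (20) + 8 = 2 → 'c'
  'm' (12) + 8 = 20 → 'u'
  'o' (14) + 8 = 22 → 'w'
  'r' (17) + 8 = 25 → 'z'
Result = "pcuwz"


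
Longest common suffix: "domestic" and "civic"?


Word 1: "domestic"
Word 2: "civic"
Comparing from end:
  Pos -1: 'c' == 'c'
  Pos -2: 'i' == 'i'
  Pos -3: 't' != 'v' (stop)
LCS = "ic" (length 2)


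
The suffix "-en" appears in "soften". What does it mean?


Suffix: -en
Example: soften = soft + -en
Meaning = to make / become


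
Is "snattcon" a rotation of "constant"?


Word: "constant", Candidate: "snattcon"
Method: check if candidate is substring of word+word
"constantconstant" contains "snattcon"? No
Is rotation = No


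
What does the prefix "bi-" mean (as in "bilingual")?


Prefix: bi-
As in: bilingual -> bi- + lingual
Meaning = two


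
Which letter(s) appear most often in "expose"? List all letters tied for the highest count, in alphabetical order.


Word: "expose"
Letter counts:
  'e': 2
  'o': 1
  'p': 1
  's': 1
  'x': 1
Maximum count = 2
Most frequent = 'e' (2 times each)


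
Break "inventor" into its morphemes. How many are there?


Word: "inventor"
Morphemes: invent + -or
Each morpheme carries meaning
= 2 morphemes


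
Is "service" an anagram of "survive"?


Word 1: "survive" → sorted: eirsuvv
Word 2: "service" → sorted: ceeirsv
Same letters? eirsuvv != ceeirsv
Anagram = No


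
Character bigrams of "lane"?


Word: "lane" (length 4)
Number of bigrams = 4 - 2 + 1 = 3
  Position 0: "la"
  Position 1: "an"
  Position 2: "ne"
Bigrams = "la", "an", "ne"


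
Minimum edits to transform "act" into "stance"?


Word 1: "act" (length 3)
Word 2: "stance" (length 6)
One optimal edit sequence (insert/delete/substitute each cost 1):
  1. insert 's'  (+1)
  2. insert 't'  (+1)
  3. keep 'a'
  4. insert 'n'  (+1)
  5. keep 'c'
  6. substitute 't' -> 'e'  (+1)
Total edit operations: 4
Edit distance = 4


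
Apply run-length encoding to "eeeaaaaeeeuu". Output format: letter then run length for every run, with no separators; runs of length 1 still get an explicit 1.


String: "eeeaaaaeeeuu"
Scanning for consecutive runs:
  'e' x 3
  'a' x 4
  'e' x 3
  'u' x 2
RLE = "e3a4e3u2"


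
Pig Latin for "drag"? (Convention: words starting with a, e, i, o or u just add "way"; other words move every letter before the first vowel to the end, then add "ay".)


Word: "drag"
Starts with consonant(s) → move to end, add 'ay'
Consonant cluster: "dr"
Pig Latin = "agdray"


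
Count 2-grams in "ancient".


Word: "ancient" (length 7)
Number of 2-grams = length - 2 + 1 = 7 - 2 + 1
= 6


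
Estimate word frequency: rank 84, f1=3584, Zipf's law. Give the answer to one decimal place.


Zipf's law: f(r) = f(1) / r
f(1) = 3584
f(84) = 3584 / 84
= 42.7 occurrences


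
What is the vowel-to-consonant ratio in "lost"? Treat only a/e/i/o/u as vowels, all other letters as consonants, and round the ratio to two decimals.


Word: "lost"
Vowels (a,e,i,o,u): 1
Consonants: 3
Ratio = 1/3
= 0.33


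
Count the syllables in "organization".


Word: "organization"
Syllable breakdown: or | gan | i | za | tion
Counting: 5 parts
= 5 syllables


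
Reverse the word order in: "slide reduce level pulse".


Original: "slide reduce level pulse"
Words (1..n): slide | reduce | level | pulse
Reversed (n..1): pulse | level | reduce | slide
Result = "pulse level reduce slide"


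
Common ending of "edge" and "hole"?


Word 1: "edge"
Word 2: "hole"
Comparing from end:
  Pos -1: 'e' == 'e'
  Pos -2: 'g' != 'l' (stop)
LCS = "e" (length 1)


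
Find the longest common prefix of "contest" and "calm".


Word 1: "contest"
Word 2: "calm"
Comparing from start:
  Pos 0: 'c' == 'c'
  Pos 1: 'o' != 'a' (stop)
LCP = "c" (length 1)


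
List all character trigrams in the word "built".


Word: "built" (length 5)
Number of trigrams = 5 - 3 + 1 = 3
  Position 0: "bui"
  Position 1: "uil"
  Position 2: "ilt"
Trigrams = "bui", "uil", "ilt"


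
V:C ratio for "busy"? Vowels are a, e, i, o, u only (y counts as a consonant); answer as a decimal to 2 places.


Word: "busy"
Vowels (a,e,i,o,u): 1
Consonants: 3
Ratio = 1/3
= 0.33


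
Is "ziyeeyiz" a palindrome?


Word: "ziyeeyiz"
Reversed: "ziyeeyiz"
Forward == Backward? ziyeeyiz == ziyeeyiz
Palindrome = Yes


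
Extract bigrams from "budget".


Word: "budget" (length 6)
Number of bigrams = 6 - 2 + 1 = 5
  Position 0: "bu"
  Position 1: "ud"
  Position 2: "dg"
  Position 3: "ge"
  Position 4: "et"
Bigrams = "bu", "ud", "dg", "ge", "et"


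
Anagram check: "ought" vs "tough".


Word 1: "ought" → sorted: ghotu
Word 2: "tough" → sorted: ghotu
Same letters? ghotu == ghotu
Anagram = Yes


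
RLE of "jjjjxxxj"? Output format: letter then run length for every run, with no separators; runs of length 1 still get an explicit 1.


String: "jjjjxxxj"
Scanning for consecutive runs:
  'j' x 4
  'x' x 3
  'j' x 1
RLE = "j4x3j1"


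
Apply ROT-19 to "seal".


Word: "seal"
Shift: 19
Each letter → (letter + shift) mod 26:
  's' (18) + 19 = 11 → 'l'
  'e' (4) + 19 = 23 → 'x'
  'a' (0) + 19 = 19 → 't'
  'l' (11) + 19 = 4 → 'e'
Result = "lxte"


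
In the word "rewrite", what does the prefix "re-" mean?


Prefix: re-
As in: rewrite -> re- + write
Meaning = again


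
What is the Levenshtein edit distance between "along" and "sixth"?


Word 1: "along" (length 5)
Word 2: "sixth" (length 5)
One optimal edit sequence (insert/delete/substitute each cost 1):
  1. substitute 'a' -> 's'  (+1)
  2. substitute 'l' -> 'i'  (+1)
  3. substitute 'o' -> 'x'  (+1)
  4. substitute 'n' -> 't'  (+1)
  5. substitute 'g' -> 'h'  (+1)
Total edit operations: 5
Edit distance = 5


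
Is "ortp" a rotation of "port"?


Word: "port", Candidate: "ortp"
Method: check if candidate is substring of word+word
"portport" contains "ortp"? Yes
Is rotation = Yes


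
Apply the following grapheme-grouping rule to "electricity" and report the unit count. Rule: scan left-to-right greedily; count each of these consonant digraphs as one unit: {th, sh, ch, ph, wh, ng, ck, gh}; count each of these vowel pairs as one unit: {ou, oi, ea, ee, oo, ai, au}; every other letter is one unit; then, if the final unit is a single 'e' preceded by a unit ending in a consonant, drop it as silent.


Word: "electricity" (11 letters)
Left-to-right scan:
  1. 'e' (letter)
  2. 'l' (letter)
  3. 'e' (letter)
  4. 'c' (letter)
  5. 't' (letter)
  6. 'r' (letter)
  7. 'i' (letter)
  8. 'c' (letter)
  9. 'i' (letter)
  10. 't' (letter)
  11. 'y' (letter)
Units from scan: 11
Sound units = 11 units
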